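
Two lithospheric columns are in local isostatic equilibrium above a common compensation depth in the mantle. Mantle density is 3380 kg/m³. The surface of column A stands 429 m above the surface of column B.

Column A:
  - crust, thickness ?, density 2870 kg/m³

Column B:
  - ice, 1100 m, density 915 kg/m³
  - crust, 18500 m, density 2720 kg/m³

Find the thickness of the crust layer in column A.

32100 m

Take the compensation level at the base of the deeper column (depth z_c below the surface of column A) and equate Σ ρ_i t_i down to z_c; mantle fills any gap and the z_c terms cancel.
Column A: x×2870 + (z_c − 0 − x)×3380
Column B: 429×0 + 1100×915 + 18500×2720 + (z_c − 429 − 19600)×3380
The z_c×3380 term appears on both sides and cancels. Collect the known terms of each column as K = Σ(ρt)_known − 3380 × (depth of known layers): K_A = 0 − 3380×0 = 0; K_B = 51326500 − 3380×(429 + 19600) = −16371520.
Balance: K_A − x×(3380 − 2870) = K_B, so x = (K_A − K_B)/(3380 − 2870) = 16371500/510 = 32100 m.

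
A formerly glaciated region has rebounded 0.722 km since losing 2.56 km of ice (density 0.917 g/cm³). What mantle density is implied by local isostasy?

ρ_m = ρ_ice t / u = 0.917 × 2.56 km/0.722 km = 3.25 g/cm³.

3.25 g/cm³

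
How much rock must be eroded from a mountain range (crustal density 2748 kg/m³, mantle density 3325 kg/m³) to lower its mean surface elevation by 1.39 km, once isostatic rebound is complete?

Net drop Δ = e − u = e − e ρ_c/ρ_m = e (ρ_m − ρ_c)/ρ_m.
e = Δ ρ_m/(ρ_m − ρ_c) = 1.39 km × 3325/577 = 8.01 km.

8.01 km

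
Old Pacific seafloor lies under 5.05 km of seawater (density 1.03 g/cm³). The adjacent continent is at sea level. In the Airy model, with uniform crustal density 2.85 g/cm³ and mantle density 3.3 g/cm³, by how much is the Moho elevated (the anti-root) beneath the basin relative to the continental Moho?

In Airy isostatic equilibrium: replacing crust with seawater at the top is compensated by replacing crust with mantle at the base: d (ρ_c − ρ_w) = a (ρ_m − ρ_c).
a = d (ρ_c − ρ_w)/(ρ_m − ρ_c) = 5.05 km × 1.82/0.45 = 20.4 km.

20.4 km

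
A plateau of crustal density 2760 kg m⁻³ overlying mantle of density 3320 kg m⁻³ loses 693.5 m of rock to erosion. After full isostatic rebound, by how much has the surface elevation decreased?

117 m

Rebound u = e ρ_c/ρ_m = 693.5 m × 2760/3320 = 576.5 m.
Net surface drop = e − u = 693.5 m − 576.5 m = e (ρ_m − ρ_c)/ρ_m = 117 m.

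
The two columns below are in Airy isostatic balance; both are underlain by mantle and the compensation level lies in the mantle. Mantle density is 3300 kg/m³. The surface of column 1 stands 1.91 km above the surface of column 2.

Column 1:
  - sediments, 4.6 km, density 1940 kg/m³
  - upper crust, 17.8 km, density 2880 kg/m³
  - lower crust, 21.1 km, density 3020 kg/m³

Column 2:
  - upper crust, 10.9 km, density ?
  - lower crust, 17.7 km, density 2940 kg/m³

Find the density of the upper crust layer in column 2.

Take the compensation level at the base of the deeper column (depth z_c below the surface of column 1) and equate Σ ρ_i t_i down to z_c; mantle fills any gap and the z_c terms cancel.
Column 1: 4.6×1940 + 17.8×2880 + 21.1×3020 + (z_c − 43.5)×3300
Column 2: 1.91×0 + 10.9×ρ + 17.7×2940 + (z_c − 1.91 − 28.6)×3300
The z_c×3300 term appears on both sides and cancels. Collect the known terms of each column as K = Σ(ρt)_known − 3300 × (depth of known layers): K_1 = 123910 − 3300×43.5 = −19640; K_2 = 52038 − 3300×(1.91 + 28.6) = −48645.
Balance: K_1 = K_2 + 10.9×ρ, so ρ = (K_1 − K_2)/10.9 = 29005/10.9 = 2660 kg/m³.

2660 kg/m³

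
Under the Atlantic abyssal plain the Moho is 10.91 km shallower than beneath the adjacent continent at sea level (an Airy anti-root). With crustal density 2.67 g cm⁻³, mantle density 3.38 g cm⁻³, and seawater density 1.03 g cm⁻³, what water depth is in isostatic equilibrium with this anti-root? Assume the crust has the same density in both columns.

Replacing a thickness d of crust by seawater at the top must be balanced by replacing crust with mantle at the base: d (ρ_c − ρ_w) = a (ρ_m − ρ_c).
d = a (ρ_m − ρ_c)/(ρ_c − ρ_w) = 10.91 km × 0.71/1.64 = 4.72 km.

4.72 km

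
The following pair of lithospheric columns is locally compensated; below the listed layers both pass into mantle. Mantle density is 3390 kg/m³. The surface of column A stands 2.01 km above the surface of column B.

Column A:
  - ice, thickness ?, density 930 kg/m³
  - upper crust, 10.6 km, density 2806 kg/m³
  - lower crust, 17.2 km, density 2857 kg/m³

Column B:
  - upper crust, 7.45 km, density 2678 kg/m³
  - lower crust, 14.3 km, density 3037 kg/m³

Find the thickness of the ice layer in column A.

Take the compensation level at the base of the deeper column (depth z_c below the surface of column A) and equate Σ ρ_i t_i down to z_c; mantle fills any gap and the z_c terms cancel.
Column A: x×930 + 10.6×2806 + 17.2×2857 + (z_c − 27.8 − x)×3390
Column B: 2.01×0 + 7.45×2678 + 14.3×3037 + (z_c − 2.01 − 21.75)×3390
The z_c×3390 term appears on both sides and cancels. Collect the known terms of each column as K = Σ(ρt)_known − 3390 × (depth of known layers): K_A = 78884 − 3390×27.8 = −15358; K_B = 63380.2 − 3390×(2.01 + 21.75) = −17166.2.
Balance: K_A − x×(3390 − 930) = K_B, so x = (K_A − K_B)/(3390 − 930) = 1808.2/2460 = 0.735 km.

0.735 km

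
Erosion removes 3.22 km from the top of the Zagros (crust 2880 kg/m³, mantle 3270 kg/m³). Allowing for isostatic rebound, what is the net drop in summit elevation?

Rebound u = e ρ_c/ρ_m = 3.22 km × 2880/3270 = 2.836 km.
Net surface drop = e − u = 3.22 km − 2.836 km = e (ρ_m − ρ_c)/ρ_m = 0.384 km.

0.384 km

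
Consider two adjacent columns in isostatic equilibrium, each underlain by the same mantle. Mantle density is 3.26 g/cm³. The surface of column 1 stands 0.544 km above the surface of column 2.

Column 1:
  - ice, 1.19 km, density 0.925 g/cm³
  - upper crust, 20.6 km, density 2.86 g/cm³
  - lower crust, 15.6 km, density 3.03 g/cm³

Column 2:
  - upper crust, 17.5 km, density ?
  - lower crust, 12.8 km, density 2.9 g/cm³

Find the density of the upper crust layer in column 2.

Take the compensation level at the base of the deeper column (depth z_c below the surface of column 1) and equate Σ ρ_i t_i down to z_c; mantle fills any gap and the z_c terms cancel.
Column 1: 1.19×0.925 + 20.6×2.86 + 15.6×3.03 + (z_c − 37.39)×3.26
Column 2: 0.544×0 + 17.5×ρ + 12.8×2.9 + (z_c − 0.544 − 30.3)×3.26
The z_c×3.26 term appears on both sides and cancels. Collect the known terms of each column as K = Σ(ρt)_known − 3.26 × (depth of known layers): K_1 = 107.28475 − 3.26×37.39 = −14.60665; K_2 = 37.12 − 3.26×(0.544 + 30.3) = −63.43144.
Balance: K_1 = K_2 + 17.5×ρ, so ρ = (K_1 − K_2)/17.5 = 48.8248/17.5 = 2.79 g/cm³.

2.79 g/cm³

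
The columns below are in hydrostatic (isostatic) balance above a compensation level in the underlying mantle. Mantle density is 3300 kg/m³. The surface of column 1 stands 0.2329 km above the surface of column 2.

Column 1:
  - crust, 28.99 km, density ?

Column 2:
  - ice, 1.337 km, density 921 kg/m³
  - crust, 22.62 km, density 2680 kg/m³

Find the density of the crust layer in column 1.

2680 kg/m³

Take the compensation level at the base of the deeper column (depth z_c below the surface of column 1) and equate Σ ρ_i t_i down to z_c; mantle fills any gap and the z_c terms cancel.
Column 1: 28.99×ρ + (z_c − 28.99)×3300
Column 2: 0.2329×0 + 1.337×921 + 22.62×2680 + (z_c − 0.2329 − 23.957)×3300
The z_c×3300 term appears on both sides and cancels. Collect the known terms of each column as K = Σ(ρt)_known − 3300 × (depth of known layers): K_1 = 0 − 3300×28.99 = −95667; K_2 = 61852.977 − 3300×(0.2329 + 23.957) = −17973.693.
Balance: K_1 + 28.99×ρ = K_2, so ρ = (K_2 − K_1)/28.99 = 77693.3/28.99 = 2680 kg/m³.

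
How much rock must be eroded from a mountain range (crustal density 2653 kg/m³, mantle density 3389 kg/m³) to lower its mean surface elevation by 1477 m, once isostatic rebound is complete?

6800 m

Net drop Δ = e − u = e − e ρ_c/ρ_m = e (ρ_m − ρ_c)/ρ_m.
e = Δ ρ_m/(ρ_m − ρ_c) = 1477 m × 3389/736 = 6800 m.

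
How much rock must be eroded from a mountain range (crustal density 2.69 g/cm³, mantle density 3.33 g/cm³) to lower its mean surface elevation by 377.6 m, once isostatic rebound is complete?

1960 m

Net drop Δ = e − u = e − e ρ_c/ρ_m = e (ρ_m − ρ_c)/ρ_m.
e = Δ ρ_m/(ρ_m − ρ_c) = 377.6 m × 3.33/0.64 = 1960 m.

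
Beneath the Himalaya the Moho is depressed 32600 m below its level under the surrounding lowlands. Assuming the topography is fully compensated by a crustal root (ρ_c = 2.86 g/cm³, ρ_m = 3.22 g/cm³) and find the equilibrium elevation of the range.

4100 m

Balancing pressure at the compensation depth: ρ_c h = (ρ_m − ρ_c) r.
h = r (ρ_m − ρ_c) / ρ_c = 32600 m × (3.22 − 2.86) / 2.86 = 4100 m.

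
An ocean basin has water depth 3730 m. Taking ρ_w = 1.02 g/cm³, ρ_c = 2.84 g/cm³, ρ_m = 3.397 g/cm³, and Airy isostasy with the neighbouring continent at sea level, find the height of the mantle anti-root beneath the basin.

By Archimedes' principle applied to the lithosphere: replacing crust with seawater at the top is compensated by replacing crust with mantle at the base: d (ρ_c − ρ_w) = a (ρ_m − ρ_c).
a = d (ρ_c − ρ_w)/(ρ_m − ρ_c) = 3730 m × 1.82/0.557 = 12200 m.

12200 m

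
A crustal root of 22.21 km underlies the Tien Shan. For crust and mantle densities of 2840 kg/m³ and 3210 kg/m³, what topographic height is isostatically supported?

For local isostatic compensation: ρ_c h = (ρ_m − ρ_c) r.
h = r (ρ_m − ρ_c) / ρ_c = 22.21 km × (3210 − 2840) / 2840 = 2.89 km.

2.89 km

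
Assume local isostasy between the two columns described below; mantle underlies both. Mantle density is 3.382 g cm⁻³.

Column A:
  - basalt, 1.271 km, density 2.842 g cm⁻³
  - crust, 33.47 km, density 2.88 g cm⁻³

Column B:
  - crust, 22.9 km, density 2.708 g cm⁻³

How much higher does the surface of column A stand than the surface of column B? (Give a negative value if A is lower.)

0.607 km

For any compensation level in the mantle, the mantle terms cancel and isostasy reduces to e = (Σt_A − Σt_B) − (Σ(ρt)_A − Σ(ρt)_B) / ρ_m.
Σt_A = 34.741 km; Σt_B = 22.9 km; Σ(ρt)_A = 100.005782; Σ(ρt)_B = 62.0132 (in km·g cm⁻³).
e = (34.741 − 22.9) − (100.005782 − 62.0132) / 3.382 = 0.607 km.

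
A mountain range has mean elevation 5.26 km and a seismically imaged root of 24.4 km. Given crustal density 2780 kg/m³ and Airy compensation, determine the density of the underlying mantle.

3380 kg/m³

Airy balance: ρ_c h = (ρ_m − ρ_c) r → ρ_m = ρ_c (1 + h/r).
ρ_m = 2780 × (1 + 5.26 km/24.4 km) = 3380 kg/m³.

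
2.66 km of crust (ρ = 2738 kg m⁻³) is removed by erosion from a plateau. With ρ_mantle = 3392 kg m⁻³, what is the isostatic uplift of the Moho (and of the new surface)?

Unloading: uplift u = e ρ_c/ρ_m = 2.66 km × 2738/3392 = 2.15 km.

2.15 km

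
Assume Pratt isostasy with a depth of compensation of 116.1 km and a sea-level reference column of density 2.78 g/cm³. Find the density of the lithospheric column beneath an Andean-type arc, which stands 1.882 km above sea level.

Pratt balance: ρ_ref D = ρ (D + h).
ρ = ρ_ref D/(D + h) = 2.78 × 116.1 km/(116.1 km + 1.882 km) = 2.74 g/cm³.

2.74 g/cm³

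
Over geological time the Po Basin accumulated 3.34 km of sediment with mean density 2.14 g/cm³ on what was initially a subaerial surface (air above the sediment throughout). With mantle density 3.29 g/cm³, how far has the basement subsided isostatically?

2.17 km

Subaerial load: s = t ρ_sed / ρ_m = 3.34 km × 2.14/3.29 = 2.17 km.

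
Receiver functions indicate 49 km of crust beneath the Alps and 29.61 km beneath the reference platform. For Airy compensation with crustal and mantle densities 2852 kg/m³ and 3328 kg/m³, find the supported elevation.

Excess crust Δ = 49 km − 29.61 km = 19.39 km, split between elevation h and root r with h + r = Δ.
Airy balance ρ_c h = (ρ_m − ρ_c) r gives r = h ρ_c/(ρ_m − ρ_c), so h (1 + ρ_c/(ρ_m − ρ_c)) = Δ, i.e. h = Δ (ρ_m − ρ_c)/ρ_m.
h = 19.39 km × 476/3328 = 2.77 km.

2.77 km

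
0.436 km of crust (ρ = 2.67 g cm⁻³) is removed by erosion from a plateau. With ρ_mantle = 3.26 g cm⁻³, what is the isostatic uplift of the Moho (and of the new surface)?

Unloading: uplift u = e ρ_c/ρ_m = 0.436 km × 2.67/3.26 = 0.357 km.

0.357 km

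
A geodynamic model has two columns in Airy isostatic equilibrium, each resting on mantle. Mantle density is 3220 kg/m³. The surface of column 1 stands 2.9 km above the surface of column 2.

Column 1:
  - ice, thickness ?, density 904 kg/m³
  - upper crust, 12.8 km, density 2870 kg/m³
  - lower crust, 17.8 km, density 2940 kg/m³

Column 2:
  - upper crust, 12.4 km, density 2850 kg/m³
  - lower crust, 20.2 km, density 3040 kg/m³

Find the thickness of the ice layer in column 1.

Take the compensation level at the base of the deeper column (depth z_c below the surface of column 1) and equate Σ ρ_i t_i down to z_c; mantle fills any gap and the z_c terms cancel.
Column 1: x×904 + 12.8×2870 + 17.8×2940 + (z_c − 30.6 − x)×3220
Column 2: 2.9×0 + 12.4×2850 + 20.2×3040 + (z_c − 2.9 − 32.6)×3220
The z_c×3220 term appears on both sides and cancels. Collect the known terms of each column as K = Σ(ρt)_known − 3220 × (depth of known layers): K_1 = 89068 − 3220×30.6 = −9464; K_2 = 96748 − 3220×(2.9 + 32.6) = −17562.
Balance: K_1 − x×(3220 − 904) = K_2, so x = (K_1 − K_2)/(3220 − 904) = 8098/2316 = 3.5 km.

3.5 km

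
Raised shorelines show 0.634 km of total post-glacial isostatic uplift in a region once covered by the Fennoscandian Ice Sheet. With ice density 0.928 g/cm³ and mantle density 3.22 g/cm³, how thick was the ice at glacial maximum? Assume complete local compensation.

2.2 km

u = t ρ_ice/ρ_m → t = u ρ_m/ρ_ice = 0.634 km × 3.22/0.928 = 2.2 km.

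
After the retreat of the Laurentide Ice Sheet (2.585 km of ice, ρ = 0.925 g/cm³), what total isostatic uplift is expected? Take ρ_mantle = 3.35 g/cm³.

Removing the load lets mantle flow back in; uplift u satisfies ρ_ice t = ρ_m u.
u = t ρ_ice/ρ_m = 2.585 km × 0.925/3.35 = 0.714 km.

0.714 km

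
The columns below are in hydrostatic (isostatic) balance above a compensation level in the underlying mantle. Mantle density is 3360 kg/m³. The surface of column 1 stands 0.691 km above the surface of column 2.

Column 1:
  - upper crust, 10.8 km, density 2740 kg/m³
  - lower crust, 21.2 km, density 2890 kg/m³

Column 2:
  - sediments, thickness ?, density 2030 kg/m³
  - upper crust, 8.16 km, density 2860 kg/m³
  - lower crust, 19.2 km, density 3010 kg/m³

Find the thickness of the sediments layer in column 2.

2.66 km

Take the compensation level at the base of the deeper column (depth z_c below the surface of column 1) and equate Σ ρ_i t_i down to z_c; mantle fills any gap and the z_c terms cancel.
Column 1: 10.8×2740 + 21.2×2890 + (z_c − 32)×3360
Column 2: 0.691×0 + x×2030 + 8.16×2860 + 19.2×3010 + (z_c − 0.691 − 27.36 − x)×3360
The z_c×3360 term appears on both sides and cancels. Collect the known terms of each column as K = Σ(ρt)_known − 3360 × (depth of known layers): K_1 = 90860 − 3360×32 = −16660; K_2 = 81129.6 − 3360×(0.691 + 27.36) = −13121.76.
Balance: K_1 = K_2 − x×(3360 − 2030), so x = (K_2 − K_1)/(3360 − 2030) = 3538.24/1330 = 2.66 km.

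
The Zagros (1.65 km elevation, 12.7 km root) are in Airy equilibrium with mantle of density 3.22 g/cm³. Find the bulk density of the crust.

ρ_c h = (ρ_m − ρ_c) r → ρ_c (h + r) = ρ_m r → ρ_c = ρ_m r / (h + r).
ρ_c = 3.22 × 12.7 km / (1.65 km + 12.7 km) = 2.85 g/cm³.

2.85 g/cm³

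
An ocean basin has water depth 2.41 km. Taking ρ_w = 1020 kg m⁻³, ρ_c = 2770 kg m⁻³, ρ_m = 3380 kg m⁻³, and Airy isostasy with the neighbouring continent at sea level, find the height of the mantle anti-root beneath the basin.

6.91 km

Equating mass per unit area of the two columns: replacing crust with seawater at the top is compensated by replacing crust with mantle at the base: d (ρ_c − ρ_w) = a (ρ_m − ρ_c).
a = d (ρ_c − ρ_w)/(ρ_m − ρ_c) = 2.41 km × 1750/610 = 6.91 km.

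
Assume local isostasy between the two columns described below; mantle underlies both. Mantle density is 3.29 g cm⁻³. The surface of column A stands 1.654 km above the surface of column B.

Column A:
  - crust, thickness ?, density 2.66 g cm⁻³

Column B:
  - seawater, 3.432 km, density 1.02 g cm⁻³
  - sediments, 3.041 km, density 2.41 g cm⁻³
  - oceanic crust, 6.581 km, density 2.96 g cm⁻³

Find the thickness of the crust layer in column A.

28.7 km

Take the compensation level at the base of the deeper column (depth z_c below the surface of column A) and equate Σ ρ_i t_i down to z_c; mantle fills any gap and the z_c terms cancel.
Column A: x×2.66 + (z_c − 0 − x)×3.29
Column B: 1.654×0 + 3.432×1.02 + 3.041×2.41 + 6.581×2.96 + (z_c − 1.654 − 13.054)×3.29
The z_c×3.29 term appears on both sides and cancels. Collect the known terms of each column as K = Σ(ρt)_known − 3.29 × (depth of known layers): K_A = 0 − 3.29×0 = 0; K_B = 30.30921 − 3.29×(1.654 + 13.054) = −18.08011.
Balance: K_A − x×(3.29 − 2.66) = K_B, so x = (K_A − K_B)/(3.29 − 2.66) = 18.0801/0.63 = 28.7 km.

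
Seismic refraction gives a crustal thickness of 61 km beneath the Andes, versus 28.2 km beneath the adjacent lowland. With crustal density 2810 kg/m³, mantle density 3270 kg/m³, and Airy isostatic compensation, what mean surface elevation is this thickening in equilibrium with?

Excess crust Δ = 61 km − 28.2 km = 32.8 km, split between elevation h and root r with h + r = Δ.
Airy balance ρ_c h = (ρ_m − ρ_c) r gives r = h ρ_c/(ρ_m − ρ_c), so h (1 + ρ_c/(ρ_m − ρ_c)) = Δ, i.e. h = Δ (ρ_m − ρ_c)/ρ_m.
h = 32.8 km × 460/3270 = 4.61 km.

4.61 km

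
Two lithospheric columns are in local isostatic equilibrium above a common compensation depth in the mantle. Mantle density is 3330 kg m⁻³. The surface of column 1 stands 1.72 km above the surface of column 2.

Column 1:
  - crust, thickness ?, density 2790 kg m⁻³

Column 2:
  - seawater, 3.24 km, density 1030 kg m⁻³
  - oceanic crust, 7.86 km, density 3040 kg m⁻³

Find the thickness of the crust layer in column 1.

28.6 km

Take the compensation level at the base of the deeper column (depth z_c below the surface of column 1) and equate Σ ρ_i t_i down to z_c; mantle fills any gap and the z_c terms cancel.
Column 1: x×2790 + (z_c − 0 − x)×3330
Column 2: 1.72×0 + 3.24×1030 + 7.86×3040 + (z_c − 1.72 − 11.1)×3330
The z_c×3330 term appears on both sides and cancels. Collect the known terms of each column as K = Σ(ρt)_known − 3330 × (depth of known layers): K_1 = 0 − 3330×0 = 0; K_2 = 27231.6 − 3330×(1.72 + 11.1) = −15459.
Balance: K_1 − x×(3330 − 2790) = K_2, so x = (K_1 − K_2)/(3330 − 2790) = 15459/540 = 28.6 km.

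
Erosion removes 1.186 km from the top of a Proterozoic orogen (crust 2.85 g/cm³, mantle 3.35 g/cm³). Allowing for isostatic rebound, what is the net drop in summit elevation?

Rebound u = e ρ_c/ρ_m = 1.186 km × 2.85/3.35 = 1.009 km.
Net surface drop = e − u = 1.186 km − 1.009 km = e (ρ_m − ρ_c)/ρ_m = 0.177 km.

0.177 km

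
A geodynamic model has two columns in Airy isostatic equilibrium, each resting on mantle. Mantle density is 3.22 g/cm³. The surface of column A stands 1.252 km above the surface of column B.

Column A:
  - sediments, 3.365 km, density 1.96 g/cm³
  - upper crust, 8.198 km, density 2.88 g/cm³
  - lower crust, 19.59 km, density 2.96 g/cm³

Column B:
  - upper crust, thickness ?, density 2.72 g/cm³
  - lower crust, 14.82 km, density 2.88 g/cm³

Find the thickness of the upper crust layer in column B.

6.1 km

Take the compensation level at the base of the deeper column (depth z_c below the surface of column A) and equate Σ ρ_i t_i down to z_c; mantle fills any gap and the z_c terms cancel.
Column A: 3.365×1.96 + 8.198×2.88 + 19.59×2.96 + (z_c − 31.153)×3.22
Column B: 1.252×0 + x×2.72 + 14.82×2.88 + (z_c − 1.252 − 14.82 − x)×3.22
The z_c×3.22 term appears on both sides and cancels. Collect the known terms of each column as K = Σ(ρt)_known − 3.22 × (depth of known layers): K_A = 88.19204 − 3.22×31.153 = −12.12062; K_B = 42.6816 − 3.22×(1.252 + 14.82) = −9.07024.
Balance: K_A = K_B − x×(3.22 − 2.72), so x = (K_B − K_A)/(3.22 − 2.72) = 3.05038/0.5 = 6.1 km.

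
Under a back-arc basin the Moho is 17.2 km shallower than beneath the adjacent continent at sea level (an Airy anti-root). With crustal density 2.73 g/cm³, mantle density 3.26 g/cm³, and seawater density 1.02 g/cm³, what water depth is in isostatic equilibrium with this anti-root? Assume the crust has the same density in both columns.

Replacing a thickness d of crust by seawater at the top must be balanced by replacing crust with mantle at the base: d (ρ_c − ρ_w) = a (ρ_m − ρ_c).
d = a (ρ_m − ρ_c)/(ρ_c − ρ_w) = 17.2 km × 0.53/1.71 = 5.33 km.

5.33 km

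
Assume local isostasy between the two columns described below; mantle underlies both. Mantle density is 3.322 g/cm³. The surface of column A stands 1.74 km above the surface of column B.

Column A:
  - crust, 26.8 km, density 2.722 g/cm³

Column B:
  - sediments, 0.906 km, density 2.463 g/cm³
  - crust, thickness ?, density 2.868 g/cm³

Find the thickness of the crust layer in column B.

21 km

Take the compensation level at the base of the deeper column (depth z_c below the surface of column A) and equate Σ ρ_i t_i down to z_c; mantle fills any gap and the z_c terms cancel.
Column A: 26.8×2.722 + (z_c − 26.8)×3.322
Column B: 1.74×0 + 0.906×2.463 + x×2.868 + (z_c − 1.74 − 0.906 − x)×3.322
The z_c×3.322 term appears on both sides and cancels. Collect the known terms of each column as K = Σ(ρt)_known − 3.322 × (depth of known layers): K_A = 72.9496 − 3.322×26.8 = −16.08; K_B = 2.231478 − 3.322×(1.74 + 0.906) = −6.558534.
Balance: K_A = K_B − x×(3.322 − 2.868), so x = (K_B − K_A)/(3.322 − 2.868) = 9.52147/0.454 = 21 km.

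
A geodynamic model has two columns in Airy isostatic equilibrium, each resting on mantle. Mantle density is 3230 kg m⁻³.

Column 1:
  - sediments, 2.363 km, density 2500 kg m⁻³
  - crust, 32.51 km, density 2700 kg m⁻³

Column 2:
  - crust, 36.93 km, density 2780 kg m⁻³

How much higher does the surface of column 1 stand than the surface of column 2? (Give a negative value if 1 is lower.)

0.723 km

For any compensation level in the mantle, the mantle terms cancel and isostasy reduces to e = (Σt_1 − Σt_2) − (Σ(ρt)_1 − Σ(ρt)_2) / ρ_m.
Σt_1 = 34.873 km; Σt_2 = 36.93 km; Σ(ρt)_1 = 93684.5; Σ(ρt)_2 = 102665.4 (in km·kg m⁻³).
e = (34.873 − 36.93) − (93684.5 − 102665.4) / 3230 = 0.723 km.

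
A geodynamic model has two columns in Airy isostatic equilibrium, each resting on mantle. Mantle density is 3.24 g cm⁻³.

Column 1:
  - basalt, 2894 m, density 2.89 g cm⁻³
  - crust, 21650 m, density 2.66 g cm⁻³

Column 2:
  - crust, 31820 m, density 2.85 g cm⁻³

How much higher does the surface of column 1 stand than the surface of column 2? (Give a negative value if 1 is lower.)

For any compensation level in the mantle, the mantle terms cancel and isostasy reduces to e = (Σt_1 − Σt_2) − (Σ(ρt)_1 − Σ(ρt)_2) / ρ_m.
Σt_1 = 24544 m; Σt_2 = 31820 m; Σ(ρt)_1 = 65952.66; Σ(ρt)_2 = 90687 (in m·g cm⁻³).
e = (24544 − 31820) − (65952.66 − 90687) / 3.24 = 358 m.

358 m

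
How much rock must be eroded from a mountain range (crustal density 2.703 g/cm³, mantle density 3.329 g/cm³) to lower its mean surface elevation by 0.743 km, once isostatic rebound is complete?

Net drop Δ = e − u = e − e ρ_c/ρ_m = e (ρ_m − ρ_c)/ρ_m.
e = Δ ρ_m/(ρ_m − ρ_c) = 0.743 km × 3.329/0.626 = 3.95 km.

3.95 km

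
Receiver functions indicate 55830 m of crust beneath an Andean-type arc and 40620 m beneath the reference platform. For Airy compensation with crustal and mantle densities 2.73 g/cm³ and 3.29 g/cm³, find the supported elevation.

2590 m

Excess crust Δ = 55830 m − 40620 m = 15210 m, split between elevation h and root r with h + r = Δ.
Airy balance ρ_c h = (ρ_m − ρ_c) r gives r = h ρ_c/(ρ_m − ρ_c), so h (1 + ρ_c/(ρ_m − ρ_c)) = Δ, i.e. h = Δ (ρ_m − ρ_c)/ρ_m.
h = 15210 m × 0.56/3.29 = 2590 m.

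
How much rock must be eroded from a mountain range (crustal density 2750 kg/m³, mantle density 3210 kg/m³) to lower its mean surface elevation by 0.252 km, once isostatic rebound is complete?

Net drop Δ = e − u = e − e ρ_c/ρ_m = e (ρ_m − ρ_c)/ρ_m.
e = Δ ρ_m/(ρ_m − ρ_c) = 0.252 km × 3210/460 = 1.76 km.

1.76 km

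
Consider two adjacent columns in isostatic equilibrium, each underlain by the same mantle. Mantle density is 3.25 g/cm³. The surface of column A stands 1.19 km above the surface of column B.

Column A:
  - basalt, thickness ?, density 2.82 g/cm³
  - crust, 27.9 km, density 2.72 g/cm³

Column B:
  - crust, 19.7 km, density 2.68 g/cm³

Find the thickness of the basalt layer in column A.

Take the compensation level at the base of the deeper column (depth z_c below the surface of column A) and equate Σ ρ_i t_i down to z_c; mantle fills any gap and the z_c terms cancel.
Column A: x×2.82 + 27.9×2.72 + (z_c − 27.9 − x)×3.25
Column B: 1.19×0 + 19.7×2.68 + (z_c − 1.19 − 19.7)×3.25
The z_c×3.25 term appears on both sides and cancels. Collect the known terms of each column as K = Σ(ρt)_known − 3.25 × (depth of known layers): K_A = 75.888 − 3.25×27.9 = −14.787; K_B = 52.796 − 3.25×(1.19 + 19.7) = −15.0965.
Balance: K_A − x×(3.25 − 2.82) = K_B, so x = (K_A − K_B)/(3.25 − 2.82) = 0.3095/0.43 = 0.72 km.

0.72 km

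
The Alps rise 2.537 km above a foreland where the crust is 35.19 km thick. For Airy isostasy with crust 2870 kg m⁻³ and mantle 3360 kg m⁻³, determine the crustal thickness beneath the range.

52.6 km

Root depth r = h ρ_c / (ρ_m − ρ_c) = 2.537 km × 2870 / 490 = 14.86 km.
Total thickness = T + h + r = 35.19 km + 2.537 km + 14.86 km = 52.6 km.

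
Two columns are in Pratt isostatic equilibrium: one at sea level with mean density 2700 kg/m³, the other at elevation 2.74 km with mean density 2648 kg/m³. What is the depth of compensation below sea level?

140 km

ρ_ref D = ρ (D + h) → D (ρ_ref − ρ) = ρ h.
D = ρ h/(ρ_ref − ρ) = 2648 × 2.74 km/(2700 − 2648) = 140 km.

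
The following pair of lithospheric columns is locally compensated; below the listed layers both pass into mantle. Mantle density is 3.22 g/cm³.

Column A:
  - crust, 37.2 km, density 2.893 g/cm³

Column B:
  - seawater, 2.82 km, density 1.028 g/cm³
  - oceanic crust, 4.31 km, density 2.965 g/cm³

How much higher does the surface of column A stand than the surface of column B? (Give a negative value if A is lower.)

For any compensation level in the mantle, the mantle terms cancel and isostasy reduces to e = (Σt_A − Σt_B) − (Σ(ρt)_A − Σ(ρt)_B) / ρ_m.
Σt_A = 37.2 km; Σt_B = 7.13 km; Σ(ρt)_A = 107.6196; Σ(ρt)_B = 15.67811 (in km·g/cm³).
e = (37.2 − 7.13) − (107.6196 − 15.67811) / 3.22 = 1.52 km.

1.52 km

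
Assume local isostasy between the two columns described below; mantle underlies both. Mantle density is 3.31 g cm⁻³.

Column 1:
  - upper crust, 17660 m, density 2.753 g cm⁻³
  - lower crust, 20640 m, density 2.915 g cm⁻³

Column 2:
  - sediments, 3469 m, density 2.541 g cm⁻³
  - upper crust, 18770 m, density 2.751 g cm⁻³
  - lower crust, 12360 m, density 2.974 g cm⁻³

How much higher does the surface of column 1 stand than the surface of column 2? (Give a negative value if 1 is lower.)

204 m

For any compensation level in the mantle, the mantle terms cancel and isostasy reduces to e = (Σt_1 − Σt_2) − (Σ(ρt)_1 − Σ(ρt)_2) / ρ_m.
Σt_1 = 38300 m; Σt_2 = 34599 m; Σ(ρt)_1 = 108783.58; Σ(ρt)_2 = 97209.639 (in m·g cm⁻³).
e = (38300 − 34599) − (108783.58 − 97209.639) / 3.31 = 204 m.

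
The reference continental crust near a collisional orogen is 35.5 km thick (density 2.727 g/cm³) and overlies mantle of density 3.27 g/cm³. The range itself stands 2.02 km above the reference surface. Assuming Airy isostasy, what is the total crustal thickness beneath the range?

47.7 km

Root depth r = h ρ_c / (ρ_m − ρ_c) = 2.02 km × 2.727 / 0.543 = 10.14 km.
Total thickness = T + h + r = 35.5 km + 2.02 km + 10.14 km = 47.7 km.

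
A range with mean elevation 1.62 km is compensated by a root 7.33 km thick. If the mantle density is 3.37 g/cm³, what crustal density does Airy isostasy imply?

ρ_c h = (ρ_m − ρ_c) r → ρ_c (h + r) = ρ_m r → ρ_c = ρ_m r / (h + r).
ρ_c = 3.37 × 7.33 km / (1.62 km + 7.33 km) = 2.76 g/cm³.

2.76 g/cm³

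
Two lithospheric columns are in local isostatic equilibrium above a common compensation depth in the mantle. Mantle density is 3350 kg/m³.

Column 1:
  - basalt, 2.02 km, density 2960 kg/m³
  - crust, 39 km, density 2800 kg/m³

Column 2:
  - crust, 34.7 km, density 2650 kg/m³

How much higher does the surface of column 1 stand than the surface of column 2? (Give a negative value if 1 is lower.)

For any compensation level in the mantle, the mantle terms cancel and isostasy reduces to e = (Σt_1 − Σt_2) − (Σ(ρt)_1 − Σ(ρt)_2) / ρ_m.
Σt_1 = 41.02 km; Σt_2 = 34.7 km; Σ(ρt)_1 = 115179.2; Σ(ρt)_2 = 91955 (in km·kg/m³).
e = (41.02 − 34.7) − (115179.2 − 91955) / 3350 = −0.613 km.

−0.613 km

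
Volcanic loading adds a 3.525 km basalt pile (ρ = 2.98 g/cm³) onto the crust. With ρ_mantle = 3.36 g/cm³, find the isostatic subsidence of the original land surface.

Subaerial loading: s = t ρ_load / ρ_m.
s = 3.525 km × 2.98/3.36 = 3.13 km.

3.13 km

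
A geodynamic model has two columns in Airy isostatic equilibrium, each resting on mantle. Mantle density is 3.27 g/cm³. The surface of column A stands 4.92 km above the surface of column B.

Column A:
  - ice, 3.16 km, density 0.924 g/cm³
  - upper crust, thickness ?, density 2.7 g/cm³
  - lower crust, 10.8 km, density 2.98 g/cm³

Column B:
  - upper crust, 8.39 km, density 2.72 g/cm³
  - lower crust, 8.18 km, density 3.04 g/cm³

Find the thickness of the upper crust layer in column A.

Take the compensation level at the base of the deeper column (depth z_c below the surface of column A) and equate Σ ρ_i t_i down to z_c; mantle fills any gap and the z_c terms cancel.
Column A: 3.16×0.924 + x×2.7 + 10.8×2.98 + (z_c − 13.96 − x)×3.27
Column B: 4.92×0 + 8.39×2.72 + 8.18×3.04 + (z_c − 4.92 − 16.57)×3.27
The z_c×3.27 term appears on both sides and cancels. Collect the known terms of each column as K = Σ(ρt)_known − 3.27 × (depth of known layers): K_A = 35.10384 − 3.27×13.96 = −10.54536; K_B = 47.688 − 3.27×(4.92 + 16.57) = −22.5843.
Balance: K_A − x×(3.27 − 2.7) = K_B, so x = (K_A − K_B)/(3.27 − 2.7) = 12.0389/0.57 = 21.1 km.

21.1 km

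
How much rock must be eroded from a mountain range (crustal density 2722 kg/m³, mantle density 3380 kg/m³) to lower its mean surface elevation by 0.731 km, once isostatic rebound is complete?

Net drop Δ = e − u = e − e ρ_c/ρ_m = e (ρ_m − ρ_c)/ρ_m.
e = Δ ρ_m/(ρ_m − ρ_c) = 0.731 km × 3380/658 = 3.75 km.

3.75 km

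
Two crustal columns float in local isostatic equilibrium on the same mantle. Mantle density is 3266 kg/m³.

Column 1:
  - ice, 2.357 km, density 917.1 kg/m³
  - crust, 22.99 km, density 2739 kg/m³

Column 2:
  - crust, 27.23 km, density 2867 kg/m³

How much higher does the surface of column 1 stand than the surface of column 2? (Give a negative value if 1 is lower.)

2.08 km

For any compensation level in the mantle, the mantle terms cancel and isostasy reduces to e = (Σt_1 − Σt_2) − (Σ(ρt)_1 − Σ(ρt)_2) / ρ_m.
Σt_1 = 25.347 km; Σt_2 = 27.23 km; Σ(ρt)_1 = 65131.2147; Σ(ρt)_2 = 78068.41 (in km·kg/m³).
e = (25.347 − 27.23) − (65131.2147 − 78068.41) / 3266 = 2.08 km.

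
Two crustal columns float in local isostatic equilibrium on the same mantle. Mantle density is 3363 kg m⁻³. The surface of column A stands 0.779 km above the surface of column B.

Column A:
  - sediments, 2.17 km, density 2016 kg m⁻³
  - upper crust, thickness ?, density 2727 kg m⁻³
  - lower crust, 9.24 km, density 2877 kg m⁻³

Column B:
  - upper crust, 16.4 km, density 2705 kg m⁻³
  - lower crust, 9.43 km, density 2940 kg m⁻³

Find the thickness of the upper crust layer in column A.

Take the compensation level at the base of the deeper column (depth z_c below the surface of column A) and equate Σ ρ_i t_i down to z_c; mantle fills any gap and the z_c terms cancel.
Column A: 2.17×2016 + x×2727 + 9.24×2877 + (z_c − 11.41 − x)×3363
Column B: 0.779×0 + 16.4×2705 + 9.43×2940 + (z_c − 0.779 − 25.83)×3363
The z_c×3363 term appears on both sides and cancels. Collect the known terms of each column as K = Σ(ρt)_known − 3363 × (depth of known layers): K_A = 30958.2 − 3363×11.41 = −7413.63; K_B = 72086.2 − 3363×(0.779 + 25.83) = −17399.867.
Balance: K_A − x×(3363 − 2727) = K_B, so x = (K_A − K_B)/(3363 − 2727) = 9986.24/636 = 15.7 km.

15.7 km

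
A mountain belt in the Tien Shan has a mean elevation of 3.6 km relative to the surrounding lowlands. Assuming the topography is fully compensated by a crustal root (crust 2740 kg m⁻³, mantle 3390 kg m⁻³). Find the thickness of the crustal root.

15.2 km

In Airy isostatic equilibrium: the weight of the topography is balanced by the buoyancy of the root, ρ_c h = (ρ_m − ρ_c) r.
r = h · ρ_c / (ρ_m − ρ_c) = 3.6 km × 2740 / (3390 − 2740) = 15.2 km.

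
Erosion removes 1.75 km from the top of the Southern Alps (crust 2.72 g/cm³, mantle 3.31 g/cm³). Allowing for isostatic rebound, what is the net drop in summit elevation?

Rebound u = e ρ_c/ρ_m = 1.75 km × 2.72/3.31 = 1.438 km.
Net surface drop = e − u = 1.75 km − 1.438 km = e (ρ_m − ρ_c)/ρ_m = 0.312 km.

0.312 km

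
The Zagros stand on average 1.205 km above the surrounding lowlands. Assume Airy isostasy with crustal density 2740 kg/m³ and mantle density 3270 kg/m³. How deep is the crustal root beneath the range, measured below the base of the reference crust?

6.23 km

Equating mass per unit area of the two columns: the weight of the topography is balanced by the buoyancy of the root, ρ_c h = (ρ_m − ρ_c) r.
r = h · ρ_c / (ρ_m − ρ_c) = 1.205 km × 2740 / (3270 − 2740) = 6.23 km.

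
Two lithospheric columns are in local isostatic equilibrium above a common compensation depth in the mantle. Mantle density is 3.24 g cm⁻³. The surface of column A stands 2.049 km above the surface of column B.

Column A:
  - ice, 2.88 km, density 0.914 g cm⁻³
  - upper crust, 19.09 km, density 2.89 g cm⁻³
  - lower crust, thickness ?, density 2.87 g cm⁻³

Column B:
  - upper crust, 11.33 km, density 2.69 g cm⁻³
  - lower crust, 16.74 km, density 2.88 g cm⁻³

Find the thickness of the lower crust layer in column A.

Take the compensation level at the base of the deeper column (depth z_c below the surface of column A) and equate Σ ρ_i t_i down to z_c; mantle fills any gap and the z_c terms cancel.
Column A: 2.88×0.914 + 19.09×2.89 + x×2.87 + (z_c − 21.97 − x)×3.24
Column B: 2.049×0 + 11.33×2.69 + 16.74×2.88 + (z_c − 2.049 − 28.07)×3.24
The z_c×3.24 term appears on both sides and cancels. Collect the known terms of each column as K = Σ(ρt)_known − 3.24 × (depth of known layers): K_A = 57.80242 − 3.24×21.97 = −13.38038; K_B = 78.6889 − 3.24×(2.049 + 28.07) = −18.89666.
Balance: K_A − x×(3.24 − 2.87) = K_B, so x = (K_A − K_B)/(3.24 − 2.87) = 5.51628/0.37 = 14.9 km.

14.9 km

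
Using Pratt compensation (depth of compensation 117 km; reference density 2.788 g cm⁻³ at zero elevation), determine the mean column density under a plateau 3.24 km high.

2.71 g cm⁻³

Pratt balance: ρ_ref D = ρ (D + h).
ρ = ρ_ref D/(D + h) = 2.788 × 117 km/(117 km + 3.24 km) = 2.71 g cm⁻³.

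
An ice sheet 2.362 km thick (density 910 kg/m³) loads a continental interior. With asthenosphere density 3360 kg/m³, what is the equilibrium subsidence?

0.64 km

Equating mass per unit area of the two columns: the ice load ρ_ice t is balanced by mantle displaced below, ρ_m s.
s = t ρ_ice / ρ_m = 2.362 km × 910/3360 = 0.64 km.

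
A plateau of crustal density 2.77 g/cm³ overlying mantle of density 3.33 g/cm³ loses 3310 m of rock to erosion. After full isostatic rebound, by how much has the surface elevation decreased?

Rebound u = e ρ_c/ρ_m = 3310 m × 2.77/3.33 = 2753 m.
Net surface drop = e − u = 3310 m − 2753 m = e (ρ_m − ρ_c)/ρ_m = 557 m.

557 m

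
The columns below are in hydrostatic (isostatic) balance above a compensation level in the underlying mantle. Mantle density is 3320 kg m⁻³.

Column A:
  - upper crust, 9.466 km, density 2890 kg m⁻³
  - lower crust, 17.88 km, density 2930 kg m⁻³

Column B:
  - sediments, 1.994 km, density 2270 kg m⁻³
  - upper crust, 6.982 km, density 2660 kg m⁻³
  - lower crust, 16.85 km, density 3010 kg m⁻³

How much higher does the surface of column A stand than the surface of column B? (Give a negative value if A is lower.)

For any compensation level in the mantle, the mantle terms cancel and isostasy reduces to e = (Σt_A − Σt_B) − (Σ(ρt)_A − Σ(ρt)_B) / ρ_m.
Σt_A = 27.346 km; Σt_B = 25.826 km; Σ(ρt)_A = 79745.14; Σ(ρt)_B = 73817 (in km·kg m⁻³).
e = (27.346 − 25.826) − (79745.14 − 73817) / 3320 = −0.266 km.

−0.266 km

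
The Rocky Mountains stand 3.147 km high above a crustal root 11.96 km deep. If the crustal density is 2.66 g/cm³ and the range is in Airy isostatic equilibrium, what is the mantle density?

Airy balance: ρ_c h = (ρ_m − ρ_c) r → ρ_m = ρ_c (1 + h/r).
ρ_m = 2.66 × (1 + 3.147 km/11.96 km) = 3.36 g/cm³.

3.36 g/cm³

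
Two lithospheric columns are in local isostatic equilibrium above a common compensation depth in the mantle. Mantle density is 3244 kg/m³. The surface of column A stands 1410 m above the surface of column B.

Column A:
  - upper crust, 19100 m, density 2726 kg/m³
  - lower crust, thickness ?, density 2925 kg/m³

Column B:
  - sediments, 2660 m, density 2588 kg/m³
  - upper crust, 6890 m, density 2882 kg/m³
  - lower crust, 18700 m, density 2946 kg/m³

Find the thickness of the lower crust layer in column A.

Take the compensation level at the base of the deeper column (depth z_c below the surface of column A) and equate Σ ρ_i t_i down to z_c; mantle fills any gap and the z_c terms cancel.
Column A: 19100×2726 + x×2925 + (z_c − 19100 − x)×3244
Column B: 1410×0 + 2660×2588 + 6890×2882 + 18700×2946 + (z_c − 1410 − 28250)×3244
The z_c×3244 term appears on both sides and cancels. Collect the known terms of each column as K = Σ(ρt)_known − 3244 × (depth of known layers): K_A = 52066600 − 3244×19100 = −9893800; K_B = 81831260 − 3244×(1410 + 28250) = −14385780.
Balance: K_A − x×(3244 − 2925) = K_B, so x = (K_A − K_B)/(3244 − 2925) = 4491980/319 = 14100 m.

14100 m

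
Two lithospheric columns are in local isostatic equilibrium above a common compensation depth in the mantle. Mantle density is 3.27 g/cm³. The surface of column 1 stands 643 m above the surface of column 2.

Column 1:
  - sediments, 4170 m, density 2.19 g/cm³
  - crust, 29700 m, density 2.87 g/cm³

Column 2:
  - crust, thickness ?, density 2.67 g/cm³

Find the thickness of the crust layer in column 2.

Take the compensation level at the base of the deeper column (depth z_c below the surface of column 1) and equate Σ ρ_i t_i down to z_c; mantle fills any gap and the z_c terms cancel.
Column 1: 4170×2.19 + 29700×2.87 + (z_c − 33870)×3.27
Column 2: 643×0 + x×2.67 + (z_c − 643 − 0 − x)×3.27
The z_c×3.27 term appears on both sides and cancels. Collect the known terms of each column as K = Σ(ρt)_known − 3.27 × (depth of known layers): K_1 = 94371.3 − 3.27×33870 = −16383.6; K_2 = 0 − 3.27×(643 + 0) = −2102.61.
Balance: K_1 = K_2 − x×(3.27 − 2.67), so x = (K_2 − K_1)/(3.27 − 2.67) = 14281/0.6 = 23800 m.

23800 m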